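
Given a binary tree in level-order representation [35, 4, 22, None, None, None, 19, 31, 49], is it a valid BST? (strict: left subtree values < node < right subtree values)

Level-order array: [35, 4, 22, None, None, None, 19, 31, 49]
Validate using subtree bounds (lo, hi): at each node, require lo < value < hi,
then recurse left with hi=value and right with lo=value.
Preorder trace (stopping at first violation):
  at node 35 with bounds (-inf, +inf): OK
  at node 4 with bounds (-inf, 35): OK
  at node 22 with bounds (35, +inf): VIOLATION
Node 22 violates its bound: not (35 < 22 < +inf).
Result: Not a valid BST


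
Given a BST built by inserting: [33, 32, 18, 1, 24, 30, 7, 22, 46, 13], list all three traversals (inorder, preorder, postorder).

Tree insertion order: [33, 32, 18, 1, 24, 30, 7, 22, 46, 13]
Tree (level-order array): [33, 32, 46, 18, None, None, None, 1, 24, None, 7, 22, 30, None, 13]
Inorder (L, root, R): [1, 7, 13, 18, 22, 24, 30, 32, 33, 46]
Preorder (root, L, R): [33, 32, 18, 1, 7, 13, 24, 22, 30, 46]
Postorder (L, R, root): [13, 7, 1, 22, 30, 24, 18, 32, 46, 33]


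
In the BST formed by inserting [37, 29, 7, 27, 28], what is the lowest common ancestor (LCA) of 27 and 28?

Tree insertion order: [37, 29, 7, 27, 28]
Tree (level-order array): [37, 29, None, 7, None, None, 27, None, 28]
In a BST, the LCA of p=27, q=28 is the first node v on the
root-to-leaf path with p <= v <= q (go left if both < v, right if both > v).
Walk from root:
  at 37: both 27 and 28 < 37, go left
  at 29: both 27 and 28 < 29, go left
  at 7: both 27 and 28 > 7, go right
  at 27: 27 <= 27 <= 28, this is the LCA
LCA = 27


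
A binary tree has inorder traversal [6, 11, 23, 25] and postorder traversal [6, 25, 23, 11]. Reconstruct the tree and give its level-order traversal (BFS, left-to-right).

Inorder:   [6, 11, 23, 25]
Postorder: [6, 25, 23, 11]
Algorithm: postorder visits root last, so walk postorder right-to-left;
each value is the root of the current inorder slice — split it at that
value, recurse on the right subtree first, then the left.
Recursive splits:
  root=11; inorder splits into left=[6], right=[23, 25]
  root=23; inorder splits into left=[], right=[25]
  root=25; inorder splits into left=[], right=[]
  root=6; inorder splits into left=[], right=[]
Reconstructed level-order: [11, 6, 23, 25]


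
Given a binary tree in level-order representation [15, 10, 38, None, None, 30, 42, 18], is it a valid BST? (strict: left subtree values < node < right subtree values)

Level-order array: [15, 10, 38, None, None, 30, 42, 18]
Validate using subtree bounds (lo, hi): at each node, require lo < value < hi,
then recurse left with hi=value and right with lo=value.
Preorder trace (stopping at first violation):
  at node 15 with bounds (-inf, +inf): OK
  at node 10 with bounds (-inf, 15): OK
  at node 38 with bounds (15, +inf): OK
  at node 30 with bounds (15, 38): OK
  at node 18 with bounds (15, 30): OK
  at node 42 with bounds (38, +inf): OK
No violation found at any node.
Result: Valid BST


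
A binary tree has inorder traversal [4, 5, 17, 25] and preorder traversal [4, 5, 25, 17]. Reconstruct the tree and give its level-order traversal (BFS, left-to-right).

Inorder:  [4, 5, 17, 25]
Preorder: [4, 5, 25, 17]
Algorithm: preorder visits root first, so consume preorder in order;
for each root, split the current inorder slice at that value into
left-subtree inorder and right-subtree inorder, then recurse.
Recursive splits:
  root=4; inorder splits into left=[], right=[5, 17, 25]
  root=5; inorder splits into left=[], right=[17, 25]
  root=25; inorder splits into left=[17], right=[]
  root=17; inorder splits into left=[], right=[]
Reconstructed level-order: [4, 5, 25, 17]


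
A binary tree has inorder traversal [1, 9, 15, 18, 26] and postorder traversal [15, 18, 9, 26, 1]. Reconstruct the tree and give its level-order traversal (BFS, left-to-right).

Inorder:   [1, 9, 15, 18, 26]
Postorder: [15, 18, 9, 26, 1]
Algorithm: postorder visits root last, so walk postorder right-to-left;
each value is the root of the current inorder slice — split it at that
value, recurse on the right subtree first, then the left.
Recursive splits:
  root=1; inorder splits into left=[], right=[9, 15, 18, 26]
  root=26; inorder splits into left=[9, 15, 18], right=[]
  root=9; inorder splits into left=[], right=[15, 18]
  root=18; inorder splits into left=[15], right=[]
  root=15; inorder splits into left=[], right=[]
Reconstructed level-order: [1, 26, 9, 18, 15]


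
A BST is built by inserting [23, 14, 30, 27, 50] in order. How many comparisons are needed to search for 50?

Search path for 50: 23 -> 30 -> 50
Found: True
Comparisons: 3


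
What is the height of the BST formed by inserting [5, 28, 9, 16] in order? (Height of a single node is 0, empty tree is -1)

Insertion order: [5, 28, 9, 16]
Tree (level-order array): [5, None, 28, 9, None, None, 16]
Compute height bottom-up (empty subtree = -1):
  height(16) = 1 + max(-1, -1) = 0
  height(9) = 1 + max(-1, 0) = 1
  height(28) = 1 + max(1, -1) = 2
  height(5) = 1 + max(-1, 2) = 3
Height = 3


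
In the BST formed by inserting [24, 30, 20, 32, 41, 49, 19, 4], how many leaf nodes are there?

Tree built from: [24, 30, 20, 32, 41, 49, 19, 4]
Tree (level-order array): [24, 20, 30, 19, None, None, 32, 4, None, None, 41, None, None, None, 49]
Rule: A leaf has 0 children.
Per-node child counts:
  node 24: 2 child(ren)
  node 20: 1 child(ren)
  node 19: 1 child(ren)
  node 4: 0 child(ren)
  node 30: 1 child(ren)
  node 32: 1 child(ren)
  node 41: 1 child(ren)
  node 49: 0 child(ren)
Matching nodes: [4, 49]
Count of leaf nodes: 2


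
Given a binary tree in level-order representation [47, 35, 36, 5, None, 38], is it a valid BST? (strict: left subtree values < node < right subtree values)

Level-order array: [47, 35, 36, 5, None, 38]
Validate using subtree bounds (lo, hi): at each node, require lo < value < hi,
then recurse left with hi=value and right with lo=value.
Preorder trace (stopping at first violation):
  at node 47 with bounds (-inf, +inf): OK
  at node 35 with bounds (-inf, 47): OK
  at node 5 with bounds (-inf, 35): OK
  at node 36 with bounds (47, +inf): VIOLATION
Node 36 violates its bound: not (47 < 36 < +inf).
Result: Not a valid BST


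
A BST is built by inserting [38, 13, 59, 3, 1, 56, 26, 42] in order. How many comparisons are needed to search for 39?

Search path for 39: 38 -> 59 -> 56 -> 42
Found: False
Comparisons: 4


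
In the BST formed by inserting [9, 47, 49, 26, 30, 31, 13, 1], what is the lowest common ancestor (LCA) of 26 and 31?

Tree insertion order: [9, 47, 49, 26, 30, 31, 13, 1]
Tree (level-order array): [9, 1, 47, None, None, 26, 49, 13, 30, None, None, None, None, None, 31]
In a BST, the LCA of p=26, q=31 is the first node v on the
root-to-leaf path with p <= v <= q (go left if both < v, right if both > v).
Walk from root:
  at 9: both 26 and 31 > 9, go right
  at 47: both 26 and 31 < 47, go left
  at 26: 26 <= 26 <= 31, this is the LCA
LCA = 26


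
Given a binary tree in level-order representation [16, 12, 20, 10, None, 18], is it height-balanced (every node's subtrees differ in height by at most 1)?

Tree (level-order array): [16, 12, 20, 10, None, 18]
Definition: a tree is height-balanced if, at every node, |h(left) - h(right)| <= 1 (empty subtree has height -1).
Bottom-up per-node check:
  node 10: h_left=-1, h_right=-1, diff=0 [OK], height=0
  node 12: h_left=0, h_right=-1, diff=1 [OK], height=1
  node 18: h_left=-1, h_right=-1, diff=0 [OK], height=0
  node 20: h_left=0, h_right=-1, diff=1 [OK], height=1
  node 16: h_left=1, h_right=1, diff=0 [OK], height=2
All nodes satisfy the balance condition.
Result: Balanced


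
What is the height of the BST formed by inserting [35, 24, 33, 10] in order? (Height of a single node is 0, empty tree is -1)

Insertion order: [35, 24, 33, 10]
Tree (level-order array): [35, 24, None, 10, 33]
Compute height bottom-up (empty subtree = -1):
  height(10) = 1 + max(-1, -1) = 0
  height(33) = 1 + max(-1, -1) = 0
  height(24) = 1 + max(0, 0) = 1
  height(35) = 1 + max(1, -1) = 2
Height = 2


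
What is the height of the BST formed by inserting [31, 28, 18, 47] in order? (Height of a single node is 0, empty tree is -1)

Insertion order: [31, 28, 18, 47]
Tree (level-order array): [31, 28, 47, 18]
Compute height bottom-up (empty subtree = -1):
  height(18) = 1 + max(-1, -1) = 0
  height(28) = 1 + max(0, -1) = 1
  height(47) = 1 + max(-1, -1) = 0
  height(31) = 1 + max(1, 0) = 2
Height = 2


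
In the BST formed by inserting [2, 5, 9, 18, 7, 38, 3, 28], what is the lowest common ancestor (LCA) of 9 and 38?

Tree insertion order: [2, 5, 9, 18, 7, 38, 3, 28]
Tree (level-order array): [2, None, 5, 3, 9, None, None, 7, 18, None, None, None, 38, 28]
In a BST, the LCA of p=9, q=38 is the first node v on the
root-to-leaf path with p <= v <= q (go left if both < v, right if both > v).
Walk from root:
  at 2: both 9 and 38 > 2, go right
  at 5: both 9 and 38 > 5, go right
  at 9: 9 <= 9 <= 38, this is the LCA
LCA = 9


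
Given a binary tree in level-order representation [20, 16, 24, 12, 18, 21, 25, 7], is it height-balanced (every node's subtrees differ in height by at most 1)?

Tree (level-order array): [20, 16, 24, 12, 18, 21, 25, 7]
Definition: a tree is height-balanced if, at every node, |h(left) - h(right)| <= 1 (empty subtree has height -1).
Bottom-up per-node check:
  node 7: h_left=-1, h_right=-1, diff=0 [OK], height=0
  node 12: h_left=0, h_right=-1, diff=1 [OK], height=1
  node 18: h_left=-1, h_right=-1, diff=0 [OK], height=0
  node 16: h_left=1, h_right=0, diff=1 [OK], height=2
  node 21: h_left=-1, h_right=-1, diff=0 [OK], height=0
  node 25: h_left=-1, h_right=-1, diff=0 [OK], height=0
  node 24: h_left=0, h_right=0, diff=0 [OK], height=1
  node 20: h_left=2, h_right=1, diff=1 [OK], height=3
All nodes satisfy the balance condition.
Result: Balanced


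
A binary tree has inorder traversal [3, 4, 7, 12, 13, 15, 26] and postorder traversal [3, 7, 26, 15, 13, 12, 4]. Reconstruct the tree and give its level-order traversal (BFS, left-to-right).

Inorder:   [3, 4, 7, 12, 13, 15, 26]
Postorder: [3, 7, 26, 15, 13, 12, 4]
Algorithm: postorder visits root last, so walk postorder right-to-left;
each value is the root of the current inorder slice — split it at that
value, recurse on the right subtree first, then the left.
Recursive splits:
  root=4; inorder splits into left=[3], right=[7, 12, 13, 15, 26]
  root=12; inorder splits into left=[7], right=[13, 15, 26]
  root=13; inorder splits into left=[], right=[15, 26]
  root=15; inorder splits into left=[], right=[26]
  root=26; inorder splits into left=[], right=[]
  root=7; inorder splits into left=[], right=[]
  root=3; inorder splits into left=[], right=[]
Reconstructed level-order: [4, 3, 12, 7, 13, 15, 26]


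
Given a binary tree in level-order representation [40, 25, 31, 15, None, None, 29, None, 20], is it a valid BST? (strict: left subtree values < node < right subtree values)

Level-order array: [40, 25, 31, 15, None, None, 29, None, 20]
Validate using subtree bounds (lo, hi): at each node, require lo < value < hi,
then recurse left with hi=value and right with lo=value.
Preorder trace (stopping at first violation):
  at node 40 with bounds (-inf, +inf): OK
  at node 25 with bounds (-inf, 40): OK
  at node 15 with bounds (-inf, 25): OK
  at node 20 with bounds (15, 25): OK
  at node 31 with bounds (40, +inf): VIOLATION
Node 31 violates its bound: not (40 < 31 < +inf).
Result: Not a valid BST


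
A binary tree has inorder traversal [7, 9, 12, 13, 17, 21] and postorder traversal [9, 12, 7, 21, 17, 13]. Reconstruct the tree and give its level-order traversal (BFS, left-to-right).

Inorder:   [7, 9, 12, 13, 17, 21]
Postorder: [9, 12, 7, 21, 17, 13]
Algorithm: postorder visits root last, so walk postorder right-to-left;
each value is the root of the current inorder slice — split it at that
value, recurse on the right subtree first, then the left.
Recursive splits:
  root=13; inorder splits into left=[7, 9, 12], right=[17, 21]
  root=17; inorder splits into left=[], right=[21]
  root=21; inorder splits into left=[], right=[]
  root=7; inorder splits into left=[], right=[9, 12]
  root=12; inorder splits into left=[9], right=[]
  root=9; inorder splits into left=[], right=[]
Reconstructed level-order: [13, 7, 17, 12, 21, 9]


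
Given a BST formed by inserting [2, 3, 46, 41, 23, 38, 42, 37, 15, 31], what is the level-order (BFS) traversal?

Tree insertion order: [2, 3, 46, 41, 23, 38, 42, 37, 15, 31]
Tree (level-order array): [2, None, 3, None, 46, 41, None, 23, 42, 15, 38, None, None, None, None, 37, None, 31]
BFS from the root, enqueuing left then right child of each popped node:
  queue [2] -> pop 2, enqueue [3], visited so far: [2]
  queue [3] -> pop 3, enqueue [46], visited so far: [2, 3]
  queue [46] -> pop 46, enqueue [41], visited so far: [2, 3, 46]
  queue [41] -> pop 41, enqueue [23, 42], visited so far: [2, 3, 46, 41]
  queue [23, 42] -> pop 23, enqueue [15, 38], visited so far: [2, 3, 46, 41, 23]
  queue [42, 15, 38] -> pop 42, enqueue [none], visited so far: [2, 3, 46, 41, 23, 42]
  queue [15, 38] -> pop 15, enqueue [none], visited so far: [2, 3, 46, 41, 23, 42, 15]
  queue [38] -> pop 38, enqueue [37], visited so far: [2, 3, 46, 41, 23, 42, 15, 38]
  queue [37] -> pop 37, enqueue [31], visited so far: [2, 3, 46, 41, 23, 42, 15, 38, 37]
  queue [31] -> pop 31, enqueue [none], visited so far: [2, 3, 46, 41, 23, 42, 15, 38, 37, 31]
Result: [2, 3, 46, 41, 23, 42, 15, 38, 37, 31]


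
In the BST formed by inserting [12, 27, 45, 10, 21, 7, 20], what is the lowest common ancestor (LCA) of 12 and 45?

Tree insertion order: [12, 27, 45, 10, 21, 7, 20]
Tree (level-order array): [12, 10, 27, 7, None, 21, 45, None, None, 20]
In a BST, the LCA of p=12, q=45 is the first node v on the
root-to-leaf path with p <= v <= q (go left if both < v, right if both > v).
Walk from root:
  at 12: 12 <= 12 <= 45, this is the LCA
LCA = 12


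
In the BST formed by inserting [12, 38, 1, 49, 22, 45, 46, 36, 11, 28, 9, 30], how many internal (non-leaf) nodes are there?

Tree built from: [12, 38, 1, 49, 22, 45, 46, 36, 11, 28, 9, 30]
Tree (level-order array): [12, 1, 38, None, 11, 22, 49, 9, None, None, 36, 45, None, None, None, 28, None, None, 46, None, 30]
Rule: An internal node has at least one child.
Per-node child counts:
  node 12: 2 child(ren)
  node 1: 1 child(ren)
  node 11: 1 child(ren)
  node 9: 0 child(ren)
  node 38: 2 child(ren)
  node 22: 1 child(ren)
  node 36: 1 child(ren)
  node 28: 1 child(ren)
  node 30: 0 child(ren)
  node 49: 1 child(ren)
  node 45: 1 child(ren)
  node 46: 0 child(ren)
Matching nodes: [12, 1, 11, 38, 22, 36, 28, 49, 45]
Count of internal (non-leaf) nodes: 9


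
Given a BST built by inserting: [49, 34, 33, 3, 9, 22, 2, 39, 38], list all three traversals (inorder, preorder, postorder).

Tree insertion order: [49, 34, 33, 3, 9, 22, 2, 39, 38]
Tree (level-order array): [49, 34, None, 33, 39, 3, None, 38, None, 2, 9, None, None, None, None, None, 22]
Inorder (L, root, R): [2, 3, 9, 22, 33, 34, 38, 39, 49]
Preorder (root, L, R): [49, 34, 33, 3, 2, 9, 22, 39, 38]
Postorder (L, R, root): [2, 22, 9, 3, 33, 38, 39, 34, 49]


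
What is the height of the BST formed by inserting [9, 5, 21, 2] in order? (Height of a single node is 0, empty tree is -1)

Insertion order: [9, 5, 21, 2]
Tree (level-order array): [9, 5, 21, 2]
Compute height bottom-up (empty subtree = -1):
  height(2) = 1 + max(-1, -1) = 0
  height(5) = 1 + max(0, -1) = 1
  height(21) = 1 + max(-1, -1) = 0
  height(9) = 1 + max(1, 0) = 2
Height = 2


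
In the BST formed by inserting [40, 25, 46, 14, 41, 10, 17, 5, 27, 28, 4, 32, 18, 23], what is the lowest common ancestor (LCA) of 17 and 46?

Tree insertion order: [40, 25, 46, 14, 41, 10, 17, 5, 27, 28, 4, 32, 18, 23]
Tree (level-order array): [40, 25, 46, 14, 27, 41, None, 10, 17, None, 28, None, None, 5, None, None, 18, None, 32, 4, None, None, 23]
In a BST, the LCA of p=17, q=46 is the first node v on the
root-to-leaf path with p <= v <= q (go left if both < v, right if both > v).
Walk from root:
  at 40: 17 <= 40 <= 46, this is the LCA
LCA = 40


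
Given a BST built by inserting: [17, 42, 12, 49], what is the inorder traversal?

Tree insertion order: [17, 42, 12, 49]
Tree (level-order array): [17, 12, 42, None, None, None, 49]
Inorder traversal: [12, 17, 42, 49]


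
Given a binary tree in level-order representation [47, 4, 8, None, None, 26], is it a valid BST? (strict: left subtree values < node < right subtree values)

Level-order array: [47, 4, 8, None, None, 26]
Validate using subtree bounds (lo, hi): at each node, require lo < value < hi,
then recurse left with hi=value and right with lo=value.
Preorder trace (stopping at first violation):
  at node 47 with bounds (-inf, +inf): OK
  at node 4 with bounds (-inf, 47): OK
  at node 8 with bounds (47, +inf): VIOLATION
Node 8 violates its bound: not (47 < 8 < +inf).
Result: Not a valid BST


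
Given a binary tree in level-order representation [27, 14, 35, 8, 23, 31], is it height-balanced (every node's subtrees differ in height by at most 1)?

Tree (level-order array): [27, 14, 35, 8, 23, 31]
Definition: a tree is height-balanced if, at every node, |h(left) - h(right)| <= 1 (empty subtree has height -1).
Bottom-up per-node check:
  node 8: h_left=-1, h_right=-1, diff=0 [OK], height=0
  node 23: h_left=-1, h_right=-1, diff=0 [OK], height=0
  node 14: h_left=0, h_right=0, diff=0 [OK], height=1
  node 31: h_left=-1, h_right=-1, diff=0 [OK], height=0
  node 35: h_left=0, h_right=-1, diff=1 [OK], height=1
  node 27: h_left=1, h_right=1, diff=0 [OK], height=2
All nodes satisfy the balance condition.
Result: Balanced


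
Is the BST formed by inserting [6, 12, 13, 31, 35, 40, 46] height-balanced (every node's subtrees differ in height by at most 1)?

Tree (level-order array): [6, None, 12, None, 13, None, 31, None, 35, None, 40, None, 46]
Definition: a tree is height-balanced if, at every node, |h(left) - h(right)| <= 1 (empty subtree has height -1).
Bottom-up per-node check:
  node 46: h_left=-1, h_right=-1, diff=0 [OK], height=0
  node 40: h_left=-1, h_right=0, diff=1 [OK], height=1
  node 35: h_left=-1, h_right=1, diff=2 [FAIL (|-1-1|=2 > 1)], height=2
  node 31: h_left=-1, h_right=2, diff=3 [FAIL (|-1-2|=3 > 1)], height=3
  node 13: h_left=-1, h_right=3, diff=4 [FAIL (|-1-3|=4 > 1)], height=4
  node 12: h_left=-1, h_right=4, diff=5 [FAIL (|-1-4|=5 > 1)], height=5
  node 6: h_left=-1, h_right=5, diff=6 [FAIL (|-1-5|=6 > 1)], height=6
Node 35 violates the condition: |-1 - 1| = 2 > 1.
Result: Not balanced


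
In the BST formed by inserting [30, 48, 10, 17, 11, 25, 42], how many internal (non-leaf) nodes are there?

Tree built from: [30, 48, 10, 17, 11, 25, 42]
Tree (level-order array): [30, 10, 48, None, 17, 42, None, 11, 25]
Rule: An internal node has at least one child.
Per-node child counts:
  node 30: 2 child(ren)
  node 10: 1 child(ren)
  node 17: 2 child(ren)
  node 11: 0 child(ren)
  node 25: 0 child(ren)
  node 48: 1 child(ren)
  node 42: 0 child(ren)
Matching nodes: [30, 10, 17, 48]
Count of internal (non-leaf) nodes: 4


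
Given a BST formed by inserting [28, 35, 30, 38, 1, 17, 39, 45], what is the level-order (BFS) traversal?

Tree insertion order: [28, 35, 30, 38, 1, 17, 39, 45]
Tree (level-order array): [28, 1, 35, None, 17, 30, 38, None, None, None, None, None, 39, None, 45]
BFS from the root, enqueuing left then right child of each popped node:
  queue [28] -> pop 28, enqueue [1, 35], visited so far: [28]
  queue [1, 35] -> pop 1, enqueue [17], visited so far: [28, 1]
  queue [35, 17] -> pop 35, enqueue [30, 38], visited so far: [28, 1, 35]
  queue [17, 30, 38] -> pop 17, enqueue [none], visited so far: [28, 1, 35, 17]
  queue [30, 38] -> pop 30, enqueue [none], visited so far: [28, 1, 35, 17, 30]
  queue [38] -> pop 38, enqueue [39], visited so far: [28, 1, 35, 17, 30, 38]
  queue [39] -> pop 39, enqueue [45], visited so far: [28, 1, 35, 17, 30, 38, 39]
  queue [45] -> pop 45, enqueue [none], visited so far: [28, 1, 35, 17, 30, 38, 39, 45]
Result: [28, 1, 35, 17, 30, 38, 39, 45]


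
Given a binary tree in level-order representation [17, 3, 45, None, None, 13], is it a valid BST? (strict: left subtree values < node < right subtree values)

Level-order array: [17, 3, 45, None, None, 13]
Validate using subtree bounds (lo, hi): at each node, require lo < value < hi,
then recurse left with hi=value and right with lo=value.
Preorder trace (stopping at first violation):
  at node 17 with bounds (-inf, +inf): OK
  at node 3 with bounds (-inf, 17): OK
  at node 45 with bounds (17, +inf): OK
  at node 13 with bounds (17, 45): VIOLATION
Node 13 violates its bound: not (17 < 13 < 45).
Result: Not a valid BST


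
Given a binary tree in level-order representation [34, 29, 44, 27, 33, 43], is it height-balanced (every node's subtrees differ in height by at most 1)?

Tree (level-order array): [34, 29, 44, 27, 33, 43]
Definition: a tree is height-balanced if, at every node, |h(left) - h(right)| <= 1 (empty subtree has height -1).
Bottom-up per-node check:
  node 27: h_left=-1, h_right=-1, diff=0 [OK], height=0
  node 33: h_left=-1, h_right=-1, diff=0 [OK], height=0
  node 29: h_left=0, h_right=0, diff=0 [OK], height=1
  node 43: h_left=-1, h_right=-1, diff=0 [OK], height=0
  node 44: h_left=0, h_right=-1, diff=1 [OK], height=1
  node 34: h_left=1, h_right=1, diff=0 [OK], height=2
All nodes satisfy the balance condition.
Result: Balanced


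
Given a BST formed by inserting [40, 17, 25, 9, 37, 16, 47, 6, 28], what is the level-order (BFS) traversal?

Tree insertion order: [40, 17, 25, 9, 37, 16, 47, 6, 28]
Tree (level-order array): [40, 17, 47, 9, 25, None, None, 6, 16, None, 37, None, None, None, None, 28]
BFS from the root, enqueuing left then right child of each popped node:
  queue [40] -> pop 40, enqueue [17, 47], visited so far: [40]
  queue [17, 47] -> pop 17, enqueue [9, 25], visited so far: [40, 17]
  queue [47, 9, 25] -> pop 47, enqueue [none], visited so far: [40, 17, 47]
  queue [9, 25] -> pop 9, enqueue [6, 16], visited so far: [40, 17, 47, 9]
  queue [25, 6, 16] -> pop 25, enqueue [37], visited so far: [40, 17, 47, 9, 25]
  queue [6, 16, 37] -> pop 6, enqueue [none], visited so far: [40, 17, 47, 9, 25, 6]
  queue [16, 37] -> pop 16, enqueue [none], visited so far: [40, 17, 47, 9, 25, 6, 16]
  queue [37] -> pop 37, enqueue [28], visited so far: [40, 17, 47, 9, 25, 6, 16, 37]
  queue [28] -> pop 28, enqueue [none], visited so far: [40, 17, 47, 9, 25, 6, 16, 37, 28]
Result: [40, 17, 47, 9, 25, 6, 16, 37, 28]


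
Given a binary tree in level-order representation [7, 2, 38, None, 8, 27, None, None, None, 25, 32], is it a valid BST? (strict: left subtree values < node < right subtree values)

Level-order array: [7, 2, 38, None, 8, 27, None, None, None, 25, 32]
Validate using subtree bounds (lo, hi): at each node, require lo < value < hi,
then recurse left with hi=value and right with lo=value.
Preorder trace (stopping at first violation):
  at node 7 with bounds (-inf, +inf): OK
  at node 2 with bounds (-inf, 7): OK
  at node 8 with bounds (2, 7): VIOLATION
Node 8 violates its bound: not (2 < 8 < 7).
Result: Not a valid BST


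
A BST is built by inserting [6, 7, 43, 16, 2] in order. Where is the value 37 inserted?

Starting tree (level order): [6, 2, 7, None, None, None, 43, 16]
Insertion path: 6 -> 7 -> 43 -> 16
Result: insert 37 as right child of 16
Final tree (level order): [6, 2, 7, None, None, None, 43, 16, None, None, 37]


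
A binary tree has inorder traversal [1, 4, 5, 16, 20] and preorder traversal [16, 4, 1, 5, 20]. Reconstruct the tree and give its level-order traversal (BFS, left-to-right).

Inorder:  [1, 4, 5, 16, 20]
Preorder: [16, 4, 1, 5, 20]
Algorithm: preorder visits root first, so consume preorder in order;
for each root, split the current inorder slice at that value into
left-subtree inorder and right-subtree inorder, then recurse.
Recursive splits:
  root=16; inorder splits into left=[1, 4, 5], right=[20]
  root=4; inorder splits into left=[1], right=[5]
  root=1; inorder splits into left=[], right=[]
  root=5; inorder splits into left=[], right=[]
  root=20; inorder splits into left=[], right=[]
Reconstructed level-order: [16, 4, 20, 1, 5]


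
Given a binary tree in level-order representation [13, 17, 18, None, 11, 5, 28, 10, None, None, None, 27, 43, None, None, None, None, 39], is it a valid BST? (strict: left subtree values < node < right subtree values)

Level-order array: [13, 17, 18, None, 11, 5, 28, 10, None, None, None, 27, 43, None, None, None, None, 39]
Validate using subtree bounds (lo, hi): at each node, require lo < value < hi,
then recurse left with hi=value and right with lo=value.
Preorder trace (stopping at first violation):
  at node 13 with bounds (-inf, +inf): OK
  at node 17 with bounds (-inf, 13): VIOLATION
Node 17 violates its bound: not (-inf < 17 < 13).
Result: Not a valid BST


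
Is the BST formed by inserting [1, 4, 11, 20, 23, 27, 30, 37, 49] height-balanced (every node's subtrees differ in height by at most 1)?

Tree (level-order array): [1, None, 4, None, 11, None, 20, None, 23, None, 27, None, 30, None, 37, None, 49]
Definition: a tree is height-balanced if, at every node, |h(left) - h(right)| <= 1 (empty subtree has height -1).
Bottom-up per-node check:
  node 49: h_left=-1, h_right=-1, diff=0 [OK], height=0
  node 37: h_left=-1, h_right=0, diff=1 [OK], height=1
  node 30: h_left=-1, h_right=1, diff=2 [FAIL (|-1-1|=2 > 1)], height=2
  node 27: h_left=-1, h_right=2, diff=3 [FAIL (|-1-2|=3 > 1)], height=3
  node 23: h_left=-1, h_right=3, diff=4 [FAIL (|-1-3|=4 > 1)], height=4
  node 20: h_left=-1, h_right=4, diff=5 [FAIL (|-1-4|=5 > 1)], height=5
  node 11: h_left=-1, h_right=5, diff=6 [FAIL (|-1-5|=6 > 1)], height=6
  node 4: h_left=-1, h_right=6, diff=7 [FAIL (|-1-6|=7 > 1)], height=7
  node 1: h_left=-1, h_right=7, diff=8 [FAIL (|-1-7|=8 > 1)], height=8
Node 30 violates the condition: |-1 - 1| = 2 > 1.
Result: Not balanced


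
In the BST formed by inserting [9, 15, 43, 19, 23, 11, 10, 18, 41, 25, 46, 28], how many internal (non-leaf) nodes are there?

Tree built from: [9, 15, 43, 19, 23, 11, 10, 18, 41, 25, 46, 28]
Tree (level-order array): [9, None, 15, 11, 43, 10, None, 19, 46, None, None, 18, 23, None, None, None, None, None, 41, 25, None, None, 28]
Rule: An internal node has at least one child.
Per-node child counts:
  node 9: 1 child(ren)
  node 15: 2 child(ren)
  node 11: 1 child(ren)
  node 10: 0 child(ren)
  node 43: 2 child(ren)
  node 19: 2 child(ren)
  node 18: 0 child(ren)
  node 23: 1 child(ren)
  node 41: 1 child(ren)
  node 25: 1 child(ren)
  node 28: 0 child(ren)
  node 46: 0 child(ren)
Matching nodes: [9, 15, 11, 43, 19, 23, 41, 25]
Count of internal (non-leaf) nodes: 8


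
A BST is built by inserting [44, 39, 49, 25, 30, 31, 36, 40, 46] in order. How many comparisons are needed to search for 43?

Search path for 43: 44 -> 39 -> 40
Found: False
Comparisons: 3


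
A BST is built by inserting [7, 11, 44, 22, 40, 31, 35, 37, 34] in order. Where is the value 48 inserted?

Starting tree (level order): [7, None, 11, None, 44, 22, None, None, 40, 31, None, None, 35, 34, 37]
Insertion path: 7 -> 11 -> 44
Result: insert 48 as right child of 44
Final tree (level order): [7, None, 11, None, 44, 22, 48, None, 40, None, None, 31, None, None, 35, 34, 37]


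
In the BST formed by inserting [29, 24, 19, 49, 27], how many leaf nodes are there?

Tree built from: [29, 24, 19, 49, 27]
Tree (level-order array): [29, 24, 49, 19, 27]
Rule: A leaf has 0 children.
Per-node child counts:
  node 29: 2 child(ren)
  node 24: 2 child(ren)
  node 19: 0 child(ren)
  node 27: 0 child(ren)
  node 49: 0 child(ren)
Matching nodes: [19, 27, 49]
Count of leaf nodes: 3


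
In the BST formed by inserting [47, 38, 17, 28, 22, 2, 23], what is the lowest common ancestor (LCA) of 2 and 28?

Tree insertion order: [47, 38, 17, 28, 22, 2, 23]
Tree (level-order array): [47, 38, None, 17, None, 2, 28, None, None, 22, None, None, 23]
In a BST, the LCA of p=2, q=28 is the first node v on the
root-to-leaf path with p <= v <= q (go left if both < v, right if both > v).
Walk from root:
  at 47: both 2 and 28 < 47, go left
  at 38: both 2 and 28 < 38, go left
  at 17: 2 <= 17 <= 28, this is the LCA
LCA = 17


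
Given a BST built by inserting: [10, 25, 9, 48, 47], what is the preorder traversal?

Tree insertion order: [10, 25, 9, 48, 47]
Tree (level-order array): [10, 9, 25, None, None, None, 48, 47]
Preorder traversal: [10, 9, 25, 48, 47]


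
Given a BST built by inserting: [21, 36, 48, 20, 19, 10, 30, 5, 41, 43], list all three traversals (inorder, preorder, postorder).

Tree insertion order: [21, 36, 48, 20, 19, 10, 30, 5, 41, 43]
Tree (level-order array): [21, 20, 36, 19, None, 30, 48, 10, None, None, None, 41, None, 5, None, None, 43]
Inorder (L, root, R): [5, 10, 19, 20, 21, 30, 36, 41, 43, 48]
Preorder (root, L, R): [21, 20, 19, 10, 5, 36, 30, 48, 41, 43]
Postorder (L, R, root): [5, 10, 19, 20, 30, 43, 41, 48, 36, 21]


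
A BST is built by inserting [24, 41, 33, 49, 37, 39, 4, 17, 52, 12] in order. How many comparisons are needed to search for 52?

Search path for 52: 24 -> 41 -> 49 -> 52
Found: True
Comparisons: 4


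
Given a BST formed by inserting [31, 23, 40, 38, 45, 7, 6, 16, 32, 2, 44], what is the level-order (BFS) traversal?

Tree insertion order: [31, 23, 40, 38, 45, 7, 6, 16, 32, 2, 44]
Tree (level-order array): [31, 23, 40, 7, None, 38, 45, 6, 16, 32, None, 44, None, 2]
BFS from the root, enqueuing left then right child of each popped node:
  queue [31] -> pop 31, enqueue [23, 40], visited so far: [31]
  queue [23, 40] -> pop 23, enqueue [7], visited so far: [31, 23]
  queue [40, 7] -> pop 40, enqueue [38, 45], visited so far: [31, 23, 40]
  queue [7, 38, 45] -> pop 7, enqueue [6, 16], visited so far: [31, 23, 40, 7]
  queue [38, 45, 6, 16] -> pop 38, enqueue [32], visited so far: [31, 23, 40, 7, 38]
  queue [45, 6, 16, 32] -> pop 45, enqueue [44], visited so far: [31, 23, 40, 7, 38, 45]
  queue [6, 16, 32, 44] -> pop 6, enqueue [2], visited so far: [31, 23, 40, 7, 38, 45, 6]
  queue [16, 32, 44, 2] -> pop 16, enqueue [none], visited so far: [31, 23, 40, 7, 38, 45, 6, 16]
  queue [32, 44, 2] -> pop 32, enqueue [none], visited so far: [31, 23, 40, 7, 38, 45, 6, 16, 32]
  queue [44, 2] -> pop 44, enqueue [none], visited so far: [31, 23, 40, 7, 38, 45, 6, 16, 32, 44]
  queue [2] -> pop 2, enqueue [none], visited so far: [31, 23, 40, 7, 38, 45, 6, 16, 32, 44, 2]
Result: [31, 23, 40, 7, 38, 45, 6, 16, 32, 44, 2]


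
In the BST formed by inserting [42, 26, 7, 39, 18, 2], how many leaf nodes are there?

Tree built from: [42, 26, 7, 39, 18, 2]
Tree (level-order array): [42, 26, None, 7, 39, 2, 18]
Rule: A leaf has 0 children.
Per-node child counts:
  node 42: 1 child(ren)
  node 26: 2 child(ren)
  node 7: 2 child(ren)
  node 2: 0 child(ren)
  node 18: 0 child(ren)
  node 39: 0 child(ren)
Matching nodes: [2, 18, 39]
Count of leaf nodes: 3


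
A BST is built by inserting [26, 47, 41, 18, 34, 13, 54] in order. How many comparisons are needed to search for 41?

Search path for 41: 26 -> 47 -> 41
Found: True
Comparisons: 3


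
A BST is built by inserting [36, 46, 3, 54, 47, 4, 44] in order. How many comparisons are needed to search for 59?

Search path for 59: 36 -> 46 -> 54
Found: False
Comparisons: 3


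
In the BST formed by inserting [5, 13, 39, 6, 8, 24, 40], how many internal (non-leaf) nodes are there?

Tree built from: [5, 13, 39, 6, 8, 24, 40]
Tree (level-order array): [5, None, 13, 6, 39, None, 8, 24, 40]
Rule: An internal node has at least one child.
Per-node child counts:
  node 5: 1 child(ren)
  node 13: 2 child(ren)
  node 6: 1 child(ren)
  node 8: 0 child(ren)
  node 39: 2 child(ren)
  node 24: 0 child(ren)
  node 40: 0 child(ren)
Matching nodes: [5, 13, 6, 39]
Count of internal (non-leaf) nodes: 4


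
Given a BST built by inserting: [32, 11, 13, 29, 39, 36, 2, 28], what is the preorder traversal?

Tree insertion order: [32, 11, 13, 29, 39, 36, 2, 28]
Tree (level-order array): [32, 11, 39, 2, 13, 36, None, None, None, None, 29, None, None, 28]
Preorder traversal: [32, 11, 2, 13, 29, 28, 39, 36]


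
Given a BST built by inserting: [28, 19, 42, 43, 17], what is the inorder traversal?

Tree insertion order: [28, 19, 42, 43, 17]
Tree (level-order array): [28, 19, 42, 17, None, None, 43]
Inorder traversal: [17, 19, 28, 42, 43]


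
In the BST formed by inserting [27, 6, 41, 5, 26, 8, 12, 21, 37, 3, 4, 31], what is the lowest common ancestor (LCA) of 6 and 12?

Tree insertion order: [27, 6, 41, 5, 26, 8, 12, 21, 37, 3, 4, 31]
Tree (level-order array): [27, 6, 41, 5, 26, 37, None, 3, None, 8, None, 31, None, None, 4, None, 12, None, None, None, None, None, 21]
In a BST, the LCA of p=6, q=12 is the first node v on the
root-to-leaf path with p <= v <= q (go left if both < v, right if both > v).
Walk from root:
  at 27: both 6 and 12 < 27, go left
  at 6: 6 <= 6 <= 12, this is the LCA
LCA = 6


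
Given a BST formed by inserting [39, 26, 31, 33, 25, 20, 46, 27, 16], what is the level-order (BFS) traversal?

Tree insertion order: [39, 26, 31, 33, 25, 20, 46, 27, 16]
Tree (level-order array): [39, 26, 46, 25, 31, None, None, 20, None, 27, 33, 16]
BFS from the root, enqueuing left then right child of each popped node:
  queue [39] -> pop 39, enqueue [26, 46], visited so far: [39]
  queue [26, 46] -> pop 26, enqueue [25, 31], visited so far: [39, 26]
  queue [46, 25, 31] -> pop 46, enqueue [none], visited so far: [39, 26, 46]
  queue [25, 31] -> pop 25, enqueue [20], visited so far: [39, 26, 46, 25]
  queue [31, 20] -> pop 31, enqueue [27, 33], visited so far: [39, 26, 46, 25, 31]
  queue [20, 27, 33] -> pop 20, enqueue [16], visited so far: [39, 26, 46, 25, 31, 20]
  queue [27, 33, 16] -> pop 27, enqueue [none], visited so far: [39, 26, 46, 25, 31, 20, 27]
  queue [33, 16] -> pop 33, enqueue [none], visited so far: [39, 26, 46, 25, 31, 20, 27, 33]
  queue [16] -> pop 16, enqueue [none], visited so far: [39, 26, 46, 25, 31, 20, 27, 33, 16]
Result: [39, 26, 46, 25, 31, 20, 27, 33, 16]


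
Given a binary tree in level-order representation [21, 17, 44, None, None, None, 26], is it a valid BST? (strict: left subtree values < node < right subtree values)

Level-order array: [21, 17, 44, None, None, None, 26]
Validate using subtree bounds (lo, hi): at each node, require lo < value < hi,
then recurse left with hi=value and right with lo=value.
Preorder trace (stopping at first violation):
  at node 21 with bounds (-inf, +inf): OK
  at node 17 with bounds (-inf, 21): OK
  at node 44 with bounds (21, +inf): OK
  at node 26 with bounds (44, +inf): VIOLATION
Node 26 violates its bound: not (44 < 26 < +inf).
Result: Not a valid BST


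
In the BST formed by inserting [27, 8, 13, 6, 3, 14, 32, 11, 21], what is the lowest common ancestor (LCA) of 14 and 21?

Tree insertion order: [27, 8, 13, 6, 3, 14, 32, 11, 21]
Tree (level-order array): [27, 8, 32, 6, 13, None, None, 3, None, 11, 14, None, None, None, None, None, 21]
In a BST, the LCA of p=14, q=21 is the first node v on the
root-to-leaf path with p <= v <= q (go left if both < v, right if both > v).
Walk from root:
  at 27: both 14 and 21 < 27, go left
  at 8: both 14 and 21 > 8, go right
  at 13: both 14 and 21 > 13, go right
  at 14: 14 <= 14 <= 21, this is the LCA
LCA = 14


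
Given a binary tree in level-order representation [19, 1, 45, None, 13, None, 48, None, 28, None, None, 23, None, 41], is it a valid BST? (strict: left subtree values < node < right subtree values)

Level-order array: [19, 1, 45, None, 13, None, 48, None, 28, None, None, 23, None, 41]
Validate using subtree bounds (lo, hi): at each node, require lo < value < hi,
then recurse left with hi=value and right with lo=value.
Preorder trace (stopping at first violation):
  at node 19 with bounds (-inf, +inf): OK
  at node 1 with bounds (-inf, 19): OK
  at node 13 with bounds (1, 19): OK
  at node 28 with bounds (13, 19): VIOLATION
Node 28 violates its bound: not (13 < 28 < 19).
Result: Not a valid BST


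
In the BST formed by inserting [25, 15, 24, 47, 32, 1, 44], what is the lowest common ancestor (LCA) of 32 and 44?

Tree insertion order: [25, 15, 24, 47, 32, 1, 44]
Tree (level-order array): [25, 15, 47, 1, 24, 32, None, None, None, None, None, None, 44]
In a BST, the LCA of p=32, q=44 is the first node v on the
root-to-leaf path with p <= v <= q (go left if both < v, right if both > v).
Walk from root:
  at 25: both 32 and 44 > 25, go right
  at 47: both 32 and 44 < 47, go left
  at 32: 32 <= 32 <= 44, this is the LCA
LCA = 32


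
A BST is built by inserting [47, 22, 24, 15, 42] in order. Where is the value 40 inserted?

Starting tree (level order): [47, 22, None, 15, 24, None, None, None, 42]
Insertion path: 47 -> 22 -> 24 -> 42
Result: insert 40 as left child of 42
Final tree (level order): [47, 22, None, 15, 24, None, None, None, 42, 40]


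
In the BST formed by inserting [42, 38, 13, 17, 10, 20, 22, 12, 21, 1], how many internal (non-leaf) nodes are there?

Tree built from: [42, 38, 13, 17, 10, 20, 22, 12, 21, 1]
Tree (level-order array): [42, 38, None, 13, None, 10, 17, 1, 12, None, 20, None, None, None, None, None, 22, 21]
Rule: An internal node has at least one child.
Per-node child counts:
  node 42: 1 child(ren)
  node 38: 1 child(ren)
  node 13: 2 child(ren)
  node 10: 2 child(ren)
  node 1: 0 child(ren)
  node 12: 0 child(ren)
  node 17: 1 child(ren)
  node 20: 1 child(ren)
  node 22: 1 child(ren)
  node 21: 0 child(ren)
Matching nodes: [42, 38, 13, 10, 17, 20, 22]
Count of internal (non-leaf) nodes: 7


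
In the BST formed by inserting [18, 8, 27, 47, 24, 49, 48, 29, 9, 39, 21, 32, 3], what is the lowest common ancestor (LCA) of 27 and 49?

Tree insertion order: [18, 8, 27, 47, 24, 49, 48, 29, 9, 39, 21, 32, 3]
Tree (level-order array): [18, 8, 27, 3, 9, 24, 47, None, None, None, None, 21, None, 29, 49, None, None, None, 39, 48, None, 32]
In a BST, the LCA of p=27, q=49 is the first node v on the
root-to-leaf path with p <= v <= q (go left if both < v, right if both > v).
Walk from root:
  at 18: both 27 and 49 > 18, go right
  at 27: 27 <= 27 <= 49, this is the LCA
LCA = 27


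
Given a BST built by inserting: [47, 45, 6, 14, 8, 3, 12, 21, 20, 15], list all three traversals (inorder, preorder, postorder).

Tree insertion order: [47, 45, 6, 14, 8, 3, 12, 21, 20, 15]
Tree (level-order array): [47, 45, None, 6, None, 3, 14, None, None, 8, 21, None, 12, 20, None, None, None, 15]
Inorder (L, root, R): [3, 6, 8, 12, 14, 15, 20, 21, 45, 47]
Preorder (root, L, R): [47, 45, 6, 3, 14, 8, 12, 21, 20, 15]
Postorder (L, R, root): [3, 12, 8, 15, 20, 21, 14, 6, 45, 47]


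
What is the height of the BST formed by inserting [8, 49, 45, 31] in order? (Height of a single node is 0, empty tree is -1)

Insertion order: [8, 49, 45, 31]
Tree (level-order array): [8, None, 49, 45, None, 31]
Compute height bottom-up (empty subtree = -1):
  height(31) = 1 + max(-1, -1) = 0
  height(45) = 1 + max(0, -1) = 1
  height(49) = 1 + max(1, -1) = 2
  height(8) = 1 + max(-1, 2) = 3
Height = 3


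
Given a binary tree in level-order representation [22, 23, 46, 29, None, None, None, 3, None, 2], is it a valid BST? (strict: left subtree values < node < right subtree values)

Level-order array: [22, 23, 46, 29, None, None, None, 3, None, 2]
Validate using subtree bounds (lo, hi): at each node, require lo < value < hi,
then recurse left with hi=value and right with lo=value.
Preorder trace (stopping at first violation):
  at node 22 with bounds (-inf, +inf): OK
  at node 23 with bounds (-inf, 22): VIOLATION
Node 23 violates its bound: not (-inf < 23 < 22).
Result: Not a valid BST


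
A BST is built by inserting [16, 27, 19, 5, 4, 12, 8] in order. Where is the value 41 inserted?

Starting tree (level order): [16, 5, 27, 4, 12, 19, None, None, None, 8]
Insertion path: 16 -> 27
Result: insert 41 as right child of 27
Final tree (level order): [16, 5, 27, 4, 12, 19, 41, None, None, 8]
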